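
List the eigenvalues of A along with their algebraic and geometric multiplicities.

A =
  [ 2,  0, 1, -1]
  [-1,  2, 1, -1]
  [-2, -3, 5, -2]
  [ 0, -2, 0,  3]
λ = 3: alg = 4, geom = 2

Step 1 — factor the characteristic polynomial to read off the algebraic multiplicities:
  χ_A(x) = (x - 3)^4

Step 2 — compute geometric multiplicities via the rank-nullity identity g(λ) = n − rank(A − λI):
  rank(A − (3)·I) = 2, so dim ker(A − (3)·I) = n − 2 = 2

Summary:
  λ = 3: algebraic multiplicity = 4, geometric multiplicity = 2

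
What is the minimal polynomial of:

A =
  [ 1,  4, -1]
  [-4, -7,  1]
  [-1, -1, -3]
x^3 + 9*x^2 + 27*x + 27

The characteristic polynomial is χ_A(x) = (x + 3)^3, so the eigenvalues are known. The minimal polynomial is
  m_A(x) = Π_λ (x − λ)^{k_λ}
where k_λ is the size of the *largest* Jordan block for λ (equivalently, the smallest k with (A − λI)^k v = 0 for every generalised eigenvector v of λ).

  λ = -3: largest Jordan block has size 3, contributing (x + 3)^3

So m_A(x) = (x + 3)^3 = x^3 + 9*x^2 + 27*x + 27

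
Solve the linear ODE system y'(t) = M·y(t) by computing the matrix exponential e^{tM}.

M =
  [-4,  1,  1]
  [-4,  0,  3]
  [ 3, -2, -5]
e^{tM} =
  [-t*exp(-3*t) + exp(-3*t), t*exp(-3*t), t*exp(-3*t)]
  [t^2*exp(-3*t)/2 - 4*t*exp(-3*t), -t^2*exp(-3*t)/2 + 3*t*exp(-3*t) + exp(-3*t), -t^2*exp(-3*t)/2 + 3*t*exp(-3*t)]
  [-t^2*exp(-3*t)/2 + 3*t*exp(-3*t), t^2*exp(-3*t)/2 - 2*t*exp(-3*t), t^2*exp(-3*t)/2 - 2*t*exp(-3*t) + exp(-3*t)]

Strategy: write M = P · J · P⁻¹ where J is a Jordan canonical form, so e^{tM} = P · e^{tJ} · P⁻¹, and e^{tJ} can be computed block-by-block.

M has Jordan form
J =
  [-3,  1,  0]
  [ 0, -3,  1]
  [ 0,  0, -3]
(up to reordering of blocks).

Per-block formulas:
  For a 3×3 Jordan block J_3(-3): exp(t · J_3(-3)) = e^(-3t)·(I + t·N + (t^2/2)·N^2), where N is the 3×3 nilpotent shift.

After assembling e^{tJ} and conjugating by P, we get:

e^{tM} =
  [-t*exp(-3*t) + exp(-3*t), t*exp(-3*t), t*exp(-3*t)]
  [t^2*exp(-3*t)/2 - 4*t*exp(-3*t), -t^2*exp(-3*t)/2 + 3*t*exp(-3*t) + exp(-3*t), -t^2*exp(-3*t)/2 + 3*t*exp(-3*t)]
  [-t^2*exp(-3*t)/2 + 3*t*exp(-3*t), t^2*exp(-3*t)/2 - 2*t*exp(-3*t), t^2*exp(-3*t)/2 - 2*t*exp(-3*t) + exp(-3*t)]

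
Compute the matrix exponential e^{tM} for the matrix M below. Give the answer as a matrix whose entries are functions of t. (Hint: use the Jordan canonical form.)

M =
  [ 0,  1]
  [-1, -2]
e^{tM} =
  [t*exp(-t) + exp(-t), t*exp(-t)]
  [-t*exp(-t), -t*exp(-t) + exp(-t)]

Strategy: write M = P · J · P⁻¹ where J is a Jordan canonical form, so e^{tM} = P · e^{tJ} · P⁻¹, and e^{tJ} can be computed block-by-block.

M has Jordan form
J =
  [-1,  1]
  [ 0, -1]
(up to reordering of blocks).

Per-block formulas:
  For a 2×2 Jordan block J_2(-1): exp(t · J_2(-1)) = e^(-1t)·(I + t·N), where N is the 2×2 nilpotent shift.

After assembling e^{tJ} and conjugating by P, we get:

e^{tM} =
  [t*exp(-t) + exp(-t), t*exp(-t)]
  [-t*exp(-t), -t*exp(-t) + exp(-t)]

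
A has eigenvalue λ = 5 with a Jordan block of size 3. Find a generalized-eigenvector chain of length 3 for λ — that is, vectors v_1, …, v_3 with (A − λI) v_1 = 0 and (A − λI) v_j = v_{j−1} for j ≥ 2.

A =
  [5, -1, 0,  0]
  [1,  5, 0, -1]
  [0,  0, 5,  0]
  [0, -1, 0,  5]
A Jordan chain for λ = 5 of length 3:
v_1 = (-1, 0, 0, -1)ᵀ
v_2 = (0, 1, 0, 0)ᵀ
v_3 = (1, 0, 0, 0)ᵀ

Let N = A − (5)·I. We want v_3 with N^3 v_3 = 0 but N^2 v_3 ≠ 0; then v_{j-1} := N · v_j for j = 3, …, 2.

Pick v_3 = (1, 0, 0, 0)ᵀ.
Then v_2 = N · v_3 = (0, 1, 0, 0)ᵀ.
Then v_1 = N · v_2 = (-1, 0, 0, -1)ᵀ.

Sanity check: (A − (5)·I) v_1 = (0, 0, 0, 0)ᵀ = 0. ✓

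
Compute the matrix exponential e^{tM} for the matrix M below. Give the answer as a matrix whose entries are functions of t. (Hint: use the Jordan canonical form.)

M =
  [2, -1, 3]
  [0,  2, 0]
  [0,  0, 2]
e^{tM} =
  [exp(2*t), -t*exp(2*t), 3*t*exp(2*t)]
  [0, exp(2*t), 0]
  [0, 0, exp(2*t)]

Strategy: write M = P · J · P⁻¹ where J is a Jordan canonical form, so e^{tM} = P · e^{tJ} · P⁻¹, and e^{tJ} can be computed block-by-block.

M has Jordan form
J =
  [2, 1, 0]
  [0, 2, 0]
  [0, 0, 2]
(up to reordering of blocks).

Per-block formulas:
  For a 1×1 block at λ = 2: exp(t · [2]) = [e^(2t)].
  For a 2×2 Jordan block J_2(2): exp(t · J_2(2)) = e^(2t)·(I + t·N), where N is the 2×2 nilpotent shift.

After assembling e^{tJ} and conjugating by P, we get:

e^{tM} =
  [exp(2*t), -t*exp(2*t), 3*t*exp(2*t)]
  [0, exp(2*t), 0]
  [0, 0, exp(2*t)]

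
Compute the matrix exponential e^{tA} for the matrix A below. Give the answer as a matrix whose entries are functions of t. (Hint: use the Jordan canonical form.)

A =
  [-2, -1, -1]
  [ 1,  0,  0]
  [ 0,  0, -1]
e^{tA} =
  [-t*exp(-t) + exp(-t), -t*exp(-t), t^2*exp(-t)/2 - t*exp(-t)]
  [t*exp(-t), t*exp(-t) + exp(-t), -t^2*exp(-t)/2]
  [0, 0, exp(-t)]

Strategy: write A = P · J · P⁻¹ where J is a Jordan canonical form, so e^{tA} = P · e^{tJ} · P⁻¹, and e^{tJ} can be computed block-by-block.

A has Jordan form
J =
  [-1,  1,  0]
  [ 0, -1,  1]
  [ 0,  0, -1]
(up to reordering of blocks).

Per-block formulas:
  For a 3×3 Jordan block J_3(-1): exp(t · J_3(-1)) = e^(-1t)·(I + t·N + (t^2/2)·N^2), where N is the 3×3 nilpotent shift.

After assembling e^{tJ} and conjugating by P, we get:

e^{tA} =
  [-t*exp(-t) + exp(-t), -t*exp(-t), t^2*exp(-t)/2 - t*exp(-t)]
  [t*exp(-t), t*exp(-t) + exp(-t), -t^2*exp(-t)/2]
  [0, 0, exp(-t)]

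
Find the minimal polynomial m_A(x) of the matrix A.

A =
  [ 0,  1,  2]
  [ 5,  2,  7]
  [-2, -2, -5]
x^3 + 3*x^2 + 3*x + 1

The characteristic polynomial is χ_A(x) = (x + 1)^3, so the eigenvalues are known. The minimal polynomial is
  m_A(x) = Π_λ (x − λ)^{k_λ}
where k_λ is the size of the *largest* Jordan block for λ (equivalently, the smallest k with (A − λI)^k v = 0 for every generalised eigenvector v of λ).

  λ = -1: largest Jordan block has size 3, contributing (x + 1)^3

So m_A(x) = (x + 1)^3 = x^3 + 3*x^2 + 3*x + 1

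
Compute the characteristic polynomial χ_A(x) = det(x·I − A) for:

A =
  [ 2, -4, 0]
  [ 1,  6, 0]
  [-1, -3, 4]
x^3 - 12*x^2 + 48*x - 64

Expanding det(x·I − A) (e.g. by cofactor expansion or by noting that A is similar to its Jordan form J, which has the same characteristic polynomial as A) gives
  χ_A(x) = x^3 - 12*x^2 + 48*x - 64
which factors as (x - 4)^3. The eigenvalues (with algebraic multiplicities) are λ = 4 with multiplicity 3.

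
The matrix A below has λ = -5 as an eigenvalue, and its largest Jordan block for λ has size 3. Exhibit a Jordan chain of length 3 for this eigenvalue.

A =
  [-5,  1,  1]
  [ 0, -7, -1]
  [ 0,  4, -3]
A Jordan chain for λ = -5 of length 3:
v_1 = (2, 0, 0)ᵀ
v_2 = (1, -2, 4)ᵀ
v_3 = (0, 1, 0)ᵀ

Let N = A − (-5)·I. We want v_3 with N^3 v_3 = 0 but N^2 v_3 ≠ 0; then v_{j-1} := N · v_j for j = 3, …, 2.

Pick v_3 = (0, 1, 0)ᵀ.
Then v_2 = N · v_3 = (1, -2, 4)ᵀ.
Then v_1 = N · v_2 = (2, 0, 0)ᵀ.

Sanity check: (A − (-5)·I) v_1 = (0, 0, 0)ᵀ = 0. ✓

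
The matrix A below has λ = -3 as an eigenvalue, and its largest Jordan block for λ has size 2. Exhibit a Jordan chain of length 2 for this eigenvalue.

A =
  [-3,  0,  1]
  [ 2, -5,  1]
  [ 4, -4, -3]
A Jordan chain for λ = -3 of length 2:
v_1 = (1, 1, 0)ᵀ
v_2 = (0, 0, 1)ᵀ

Let N = A − (-3)·I. We want v_2 with N^2 v_2 = 0 but N^1 v_2 ≠ 0; then v_{j-1} := N · v_j for j = 2, …, 2.

Pick v_2 = (0, 0, 1)ᵀ.
Then v_1 = N · v_2 = (1, 1, 0)ᵀ.

Sanity check: (A − (-3)·I) v_1 = (0, 0, 0)ᵀ = 0. ✓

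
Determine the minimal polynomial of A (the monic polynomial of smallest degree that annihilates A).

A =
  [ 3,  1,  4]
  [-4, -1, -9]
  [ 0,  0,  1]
x^3 - 3*x^2 + 3*x - 1

The characteristic polynomial is χ_A(x) = (x - 1)^3, so the eigenvalues are known. The minimal polynomial is
  m_A(x) = Π_λ (x − λ)^{k_λ}
where k_λ is the size of the *largest* Jordan block for λ (equivalently, the smallest k with (A − λI)^k v = 0 for every generalised eigenvector v of λ).

  λ = 1: largest Jordan block has size 3, contributing (x − 1)^3

So m_A(x) = (x - 1)^3 = x^3 - 3*x^2 + 3*x - 1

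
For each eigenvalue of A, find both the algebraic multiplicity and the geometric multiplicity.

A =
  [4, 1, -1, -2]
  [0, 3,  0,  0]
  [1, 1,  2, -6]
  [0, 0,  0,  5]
λ = 3: alg = 3, geom = 2; λ = 5: alg = 1, geom = 1

Step 1 — factor the characteristic polynomial to read off the algebraic multiplicities:
  χ_A(x) = (x - 5)*(x - 3)^3

Step 2 — compute geometric multiplicities via the rank-nullity identity g(λ) = n − rank(A − λI):
  rank(A − (3)·I) = 2, so dim ker(A − (3)·I) = n − 2 = 2
  rank(A − (5)·I) = 3, so dim ker(A − (5)·I) = n − 3 = 1

Summary:
  λ = 3: algebraic multiplicity = 3, geometric multiplicity = 2
  λ = 5: algebraic multiplicity = 1, geometric multiplicity = 1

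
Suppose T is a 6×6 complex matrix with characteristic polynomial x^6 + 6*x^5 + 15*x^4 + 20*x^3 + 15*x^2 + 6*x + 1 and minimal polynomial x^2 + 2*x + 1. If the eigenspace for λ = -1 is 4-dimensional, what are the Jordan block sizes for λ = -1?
Block sizes for λ = -1: [2, 2, 1, 1]

Step 1 — from the characteristic polynomial, algebraic multiplicity of λ = -1 is 6. From dim ker(T − (-1)·I) = 4, there are exactly 4 Jordan blocks for λ = -1.
Step 2 — from the minimal polynomial, the factor (x + 1)^2 tells us the largest block for λ = -1 has size 2.
Step 3 — with total size 6, 4 blocks, and largest block 2, the block sizes (in nonincreasing order) are [2, 2, 1, 1].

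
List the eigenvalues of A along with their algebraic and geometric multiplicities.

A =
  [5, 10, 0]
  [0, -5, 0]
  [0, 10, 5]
λ = -5: alg = 1, geom = 1; λ = 5: alg = 2, geom = 2

Step 1 — factor the characteristic polynomial to read off the algebraic multiplicities:
  χ_A(x) = (x - 5)^2*(x + 5)

Step 2 — compute geometric multiplicities via the rank-nullity identity g(λ) = n − rank(A − λI):
  rank(A − (-5)·I) = 2, so dim ker(A − (-5)·I) = n − 2 = 1
  rank(A − (5)·I) = 1, so dim ker(A − (5)·I) = n − 1 = 2

Summary:
  λ = -5: algebraic multiplicity = 1, geometric multiplicity = 1
  λ = 5: algebraic multiplicity = 2, geometric multiplicity = 2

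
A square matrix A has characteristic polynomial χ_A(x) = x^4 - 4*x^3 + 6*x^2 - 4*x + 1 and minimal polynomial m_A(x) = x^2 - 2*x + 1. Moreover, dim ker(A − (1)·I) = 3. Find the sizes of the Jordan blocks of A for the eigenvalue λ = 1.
Block sizes for λ = 1: [2, 1, 1]

Step 1 — from the characteristic polynomial, algebraic multiplicity of λ = 1 is 4. From dim ker(A − (1)·I) = 3, there are exactly 3 Jordan blocks for λ = 1.
Step 2 — from the minimal polynomial, the factor (x − 1)^2 tells us the largest block for λ = 1 has size 2.
Step 3 — with total size 4, 3 blocks, and largest block 2, the block sizes (in nonincreasing order) are [2, 1, 1].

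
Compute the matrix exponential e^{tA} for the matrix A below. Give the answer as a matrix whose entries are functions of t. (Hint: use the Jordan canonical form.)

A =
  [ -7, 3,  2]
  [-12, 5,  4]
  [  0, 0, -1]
e^{tA} =
  [-6*t*exp(-t) + exp(-t), 3*t*exp(-t), 2*t*exp(-t)]
  [-12*t*exp(-t), 6*t*exp(-t) + exp(-t), 4*t*exp(-t)]
  [0, 0, exp(-t)]

Strategy: write A = P · J · P⁻¹ where J is a Jordan canonical form, so e^{tA} = P · e^{tJ} · P⁻¹, and e^{tJ} can be computed block-by-block.

A has Jordan form
J =
  [-1,  1,  0]
  [ 0, -1,  0]
  [ 0,  0, -1]
(up to reordering of blocks).

Per-block formulas:
  For a 1×1 block at λ = -1: exp(t · [-1]) = [e^(-1t)].
  For a 2×2 Jordan block J_2(-1): exp(t · J_2(-1)) = e^(-1t)·(I + t·N), where N is the 2×2 nilpotent shift.

After assembling e^{tJ} and conjugating by P, we get:

e^{tA} =
  [-6*t*exp(-t) + exp(-t), 3*t*exp(-t), 2*t*exp(-t)]
  [-12*t*exp(-t), 6*t*exp(-t) + exp(-t), 4*t*exp(-t)]
  [0, 0, exp(-t)]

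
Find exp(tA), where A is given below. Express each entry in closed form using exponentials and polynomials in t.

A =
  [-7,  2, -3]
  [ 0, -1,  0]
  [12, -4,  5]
e^{tA} =
  [-6*t*exp(-t) + exp(-t), 2*t*exp(-t), -3*t*exp(-t)]
  [0, exp(-t), 0]
  [12*t*exp(-t), -4*t*exp(-t), 6*t*exp(-t) + exp(-t)]

Strategy: write A = P · J · P⁻¹ where J is a Jordan canonical form, so e^{tA} = P · e^{tJ} · P⁻¹, and e^{tJ} can be computed block-by-block.

A has Jordan form
J =
  [-1,  1,  0]
  [ 0, -1,  0]
  [ 0,  0, -1]
(up to reordering of blocks).

Per-block formulas:
  For a 1×1 block at λ = -1: exp(t · [-1]) = [e^(-1t)].
  For a 2×2 Jordan block J_2(-1): exp(t · J_2(-1)) = e^(-1t)·(I + t·N), where N is the 2×2 nilpotent shift.

After assembling e^{tJ} and conjugating by P, we get:

e^{tA} =
  [-6*t*exp(-t) + exp(-t), 2*t*exp(-t), -3*t*exp(-t)]
  [0, exp(-t), 0]
  [12*t*exp(-t), -4*t*exp(-t), 6*t*exp(-t) + exp(-t)]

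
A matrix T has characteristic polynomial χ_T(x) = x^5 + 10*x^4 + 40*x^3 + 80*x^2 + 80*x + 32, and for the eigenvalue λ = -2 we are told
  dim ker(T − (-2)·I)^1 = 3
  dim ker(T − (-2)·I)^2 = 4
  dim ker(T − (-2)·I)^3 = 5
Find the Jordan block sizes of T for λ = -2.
Block sizes for λ = -2: [3, 1, 1]

From the dimensions of kernels of powers, the number of Jordan blocks of size at least j is d_j − d_{j−1} where d_j = dim ker(N^j) (with d_0 = 0). Computing the differences gives [3, 1, 1].
The number of blocks of size exactly k is (#blocks of size ≥ k) − (#blocks of size ≥ k + 1), so the partition is: 2 block(s) of size 1, 1 block(s) of size 3.
In nonincreasing order the block sizes are [3, 1, 1].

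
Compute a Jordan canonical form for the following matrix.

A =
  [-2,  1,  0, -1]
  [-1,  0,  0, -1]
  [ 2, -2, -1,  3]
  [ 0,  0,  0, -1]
J_2(-1) ⊕ J_2(-1)

The characteristic polynomial is
  det(x·I − A) = x^4 + 4*x^3 + 6*x^2 + 4*x + 1 = (x + 1)^4

Eigenvalues and multiplicities (the geometric multiplicity of λ is n − rank(A − λI), which equals the number of Jordan blocks for λ):
  λ = -1: algebraic multiplicity = 4, geometric multiplicity = 2

Determining the block sizes for each eigenvalue:
  λ = -1: with am = 4 and gm = 2, the partition is not yet determined (e.g. several partitions of 4 into 2 parts exist). Let N = A − (-1)·I. Computing rank(N^1) = 2, rank(N^2) = 0; the number of blocks of size ≥ j is rank(N^{j−1}) − rank(N^j), giving [2, 2]. So we have 2 block(s) of size 2 → block sizes [2, 2]

Assembling the blocks gives a Jordan form
J =
  [-1,  1,  0,  0]
  [ 0, -1,  0,  0]
  [ 0,  0, -1,  1]
  [ 0,  0,  0, -1]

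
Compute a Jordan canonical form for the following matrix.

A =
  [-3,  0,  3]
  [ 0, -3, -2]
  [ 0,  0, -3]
J_2(-3) ⊕ J_1(-3)

The characteristic polynomial is
  det(x·I − A) = x^3 + 9*x^2 + 27*x + 27 = (x + 3)^3

Eigenvalues and multiplicities (the geometric multiplicity of λ is n − rank(A − λI), which equals the number of Jordan blocks for λ):
  λ = -3: algebraic multiplicity = 3, geometric multiplicity = 2

Determining the block sizes for each eigenvalue:
  λ = -3: 2 blocks summing to 3 forces exactly one block of size 2 and the rest size 1 → block sizes [2, 1]

Assembling the blocks gives a Jordan form
J =
  [-3,  1,  0]
  [ 0, -3,  0]
  [ 0,  0, -3]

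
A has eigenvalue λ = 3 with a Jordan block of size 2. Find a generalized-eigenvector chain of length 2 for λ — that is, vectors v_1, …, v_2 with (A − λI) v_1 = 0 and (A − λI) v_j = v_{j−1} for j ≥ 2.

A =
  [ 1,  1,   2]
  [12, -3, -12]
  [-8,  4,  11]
A Jordan chain for λ = 3 of length 2:
v_1 = (-2, 12, -8)ᵀ
v_2 = (1, 0, 0)ᵀ

Let N = A − (3)·I. We want v_2 with N^2 v_2 = 0 but N^1 v_2 ≠ 0; then v_{j-1} := N · v_j for j = 2, …, 2.

Pick v_2 = (1, 0, 0)ᵀ.
Then v_1 = N · v_2 = (-2, 12, -8)ᵀ.

Sanity check: (A − (3)·I) v_1 = (0, 0, 0)ᵀ = 0. ✓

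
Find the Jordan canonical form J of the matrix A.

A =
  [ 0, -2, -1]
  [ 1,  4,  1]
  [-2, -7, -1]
J_3(1)

The characteristic polynomial is
  det(x·I − A) = x^3 - 3*x^2 + 3*x - 1 = (x - 1)^3

Eigenvalues and multiplicities (the geometric multiplicity of λ is n − rank(A − λI), which equals the number of Jordan blocks for λ):
  λ = 1: algebraic multiplicity = 3, geometric multiplicity = 1

Determining the block sizes for each eigenvalue:
  λ = 1: one block (gm = 1), so the single block has size am = 3 → block sizes [3]

Assembling the blocks gives a Jordan form
J =
  [1, 1, 0]
  [0, 1, 1]
  [0, 0, 1]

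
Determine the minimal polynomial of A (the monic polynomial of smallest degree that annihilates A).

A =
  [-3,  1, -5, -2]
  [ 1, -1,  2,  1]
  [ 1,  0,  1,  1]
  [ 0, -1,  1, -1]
x^2 + 2*x + 1

The characteristic polynomial is χ_A(x) = (x + 1)^4, so the eigenvalues are known. The minimal polynomial is
  m_A(x) = Π_λ (x − λ)^{k_λ}
where k_λ is the size of the *largest* Jordan block for λ (equivalently, the smallest k with (A − λI)^k v = 0 for every generalised eigenvector v of λ).

  λ = -1: largest Jordan block has size 2, contributing (x + 1)^2

So m_A(x) = (x + 1)^2 = x^2 + 2*x + 1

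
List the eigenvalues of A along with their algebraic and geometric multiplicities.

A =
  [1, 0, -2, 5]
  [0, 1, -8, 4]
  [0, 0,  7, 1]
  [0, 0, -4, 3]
λ = 1: alg = 2, geom = 2; λ = 5: alg = 2, geom = 1

Step 1 — factor the characteristic polynomial to read off the algebraic multiplicities:
  χ_A(x) = (x - 5)^2*(x - 1)^2

Step 2 — compute geometric multiplicities via the rank-nullity identity g(λ) = n − rank(A − λI):
  rank(A − (1)·I) = 2, so dim ker(A − (1)·I) = n − 2 = 2
  rank(A − (5)·I) = 3, so dim ker(A − (5)·I) = n − 3 = 1

Summary:
  λ = 1: algebraic multiplicity = 2, geometric multiplicity = 2
  λ = 5: algebraic multiplicity = 2, geometric multiplicity = 1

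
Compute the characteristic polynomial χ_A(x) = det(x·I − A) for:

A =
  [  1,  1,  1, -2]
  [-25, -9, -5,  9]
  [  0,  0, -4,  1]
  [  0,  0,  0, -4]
x^4 + 16*x^3 + 96*x^2 + 256*x + 256

Expanding det(x·I − A) (e.g. by cofactor expansion or by noting that A is similar to its Jordan form J, which has the same characteristic polynomial as A) gives
  χ_A(x) = x^4 + 16*x^3 + 96*x^2 + 256*x + 256
which factors as (x + 4)^4. The eigenvalues (with algebraic multiplicities) are λ = -4 with multiplicity 4.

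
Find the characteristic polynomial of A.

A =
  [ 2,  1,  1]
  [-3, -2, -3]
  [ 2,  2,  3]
x^3 - 3*x^2 + 3*x - 1

Expanding det(x·I − A) (e.g. by cofactor expansion or by noting that A is similar to its Jordan form J, which has the same characteristic polynomial as A) gives
  χ_A(x) = x^3 - 3*x^2 + 3*x - 1
which factors as (x - 1)^3. The eigenvalues (with algebraic multiplicities) are λ = 1 with multiplicity 3.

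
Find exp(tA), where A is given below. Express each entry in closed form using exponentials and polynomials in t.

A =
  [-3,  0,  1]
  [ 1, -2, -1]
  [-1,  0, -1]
e^{tA} =
  [-t*exp(-2*t) + exp(-2*t), 0, t*exp(-2*t)]
  [t*exp(-2*t), exp(-2*t), -t*exp(-2*t)]
  [-t*exp(-2*t), 0, t*exp(-2*t) + exp(-2*t)]

Strategy: write A = P · J · P⁻¹ where J is a Jordan canonical form, so e^{tA} = P · e^{tJ} · P⁻¹, and e^{tJ} can be computed block-by-block.

A has Jordan form
J =
  [-2,  1,  0]
  [ 0, -2,  0]
  [ 0,  0, -2]
(up to reordering of blocks).

Per-block formulas:
  For a 1×1 block at λ = -2: exp(t · [-2]) = [e^(-2t)].
  For a 2×2 Jordan block J_2(-2): exp(t · J_2(-2)) = e^(-2t)·(I + t·N), where N is the 2×2 nilpotent shift.

After assembling e^{tJ} and conjugating by P, we get:

e^{tA} =
  [-t*exp(-2*t) + exp(-2*t), 0, t*exp(-2*t)]
  [t*exp(-2*t), exp(-2*t), -t*exp(-2*t)]
  [-t*exp(-2*t), 0, t*exp(-2*t) + exp(-2*t)]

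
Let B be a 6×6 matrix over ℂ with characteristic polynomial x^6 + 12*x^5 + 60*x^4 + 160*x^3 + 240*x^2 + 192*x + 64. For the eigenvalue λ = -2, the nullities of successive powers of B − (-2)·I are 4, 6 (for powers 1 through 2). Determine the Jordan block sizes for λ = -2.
Block sizes for λ = -2: [2, 2, 1, 1]

From the dimensions of kernels of powers, the number of Jordan blocks of size at least j is d_j − d_{j−1} where d_j = dim ker(N^j) (with d_0 = 0). Computing the differences gives [4, 2].
The number of blocks of size exactly k is (#blocks of size ≥ k) − (#blocks of size ≥ k + 1), so the partition is: 2 block(s) of size 1, 2 block(s) of size 2.
In nonincreasing order the block sizes are [2, 2, 1, 1].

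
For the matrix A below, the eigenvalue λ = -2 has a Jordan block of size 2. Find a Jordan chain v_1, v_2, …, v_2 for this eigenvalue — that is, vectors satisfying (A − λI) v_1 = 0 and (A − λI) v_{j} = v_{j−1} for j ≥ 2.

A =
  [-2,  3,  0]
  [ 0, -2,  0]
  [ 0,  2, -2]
A Jordan chain for λ = -2 of length 2:
v_1 = (3, 0, 2)ᵀ
v_2 = (0, 1, 0)ᵀ

Let N = A − (-2)·I. We want v_2 with N^2 v_2 = 0 but N^1 v_2 ≠ 0; then v_{j-1} := N · v_j for j = 2, …, 2.

Pick v_2 = (0, 1, 0)ᵀ.
Then v_1 = N · v_2 = (3, 0, 2)ᵀ.

Sanity check: (A − (-2)·I) v_1 = (0, 0, 0)ᵀ = 0. ✓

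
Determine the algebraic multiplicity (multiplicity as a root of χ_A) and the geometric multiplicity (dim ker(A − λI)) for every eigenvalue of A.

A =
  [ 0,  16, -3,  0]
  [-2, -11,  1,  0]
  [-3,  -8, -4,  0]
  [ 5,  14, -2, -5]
λ = -5: alg = 4, geom = 2

Step 1 — factor the characteristic polynomial to read off the algebraic multiplicities:
  χ_A(x) = (x + 5)^4

Step 2 — compute geometric multiplicities via the rank-nullity identity g(λ) = n − rank(A − λI):
  rank(A − (-5)·I) = 2, so dim ker(A − (-5)·I) = n − 2 = 2

Summary:
  λ = -5: algebraic multiplicity = 4, geometric multiplicity = 2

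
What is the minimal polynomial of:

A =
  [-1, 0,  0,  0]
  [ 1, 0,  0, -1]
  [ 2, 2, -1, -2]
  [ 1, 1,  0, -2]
x^2 + 2*x + 1

The characteristic polynomial is χ_A(x) = (x + 1)^4, so the eigenvalues are known. The minimal polynomial is
  m_A(x) = Π_λ (x − λ)^{k_λ}
where k_λ is the size of the *largest* Jordan block for λ (equivalently, the smallest k with (A − λI)^k v = 0 for every generalised eigenvector v of λ).

  λ = -1: largest Jordan block has size 2, contributing (x + 1)^2

So m_A(x) = (x + 1)^2 = x^2 + 2*x + 1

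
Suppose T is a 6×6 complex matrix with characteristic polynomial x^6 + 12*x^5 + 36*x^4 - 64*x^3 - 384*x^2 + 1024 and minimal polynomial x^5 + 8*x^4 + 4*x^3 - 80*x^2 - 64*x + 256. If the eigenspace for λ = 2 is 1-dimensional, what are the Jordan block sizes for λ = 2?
Block sizes for λ = 2: [2]

Step 1 — from the characteristic polynomial, algebraic multiplicity of λ = 2 is 2. From dim ker(T − (2)·I) = 1, there are exactly 1 Jordan blocks for λ = 2.
Step 2 — from the minimal polynomial, the factor (x − 2)^2 tells us the largest block for λ = 2 has size 2.
Step 3 — with total size 2, 1 blocks, and largest block 2, the block sizes (in nonincreasing order) are [2].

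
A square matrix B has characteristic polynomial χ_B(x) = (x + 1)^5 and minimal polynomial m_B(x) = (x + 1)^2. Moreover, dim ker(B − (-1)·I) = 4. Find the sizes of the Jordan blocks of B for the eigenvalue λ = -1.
Block sizes for λ = -1: [2, 1, 1, 1]

Step 1 — from the characteristic polynomial, algebraic multiplicity of λ = -1 is 5. From dim ker(B − (-1)·I) = 4, there are exactly 4 Jordan blocks for λ = -1.
Step 2 — from the minimal polynomial, the factor (x + 1)^2 tells us the largest block for λ = -1 has size 2.
Step 3 — with total size 5, 4 blocks, and largest block 2, the block sizes (in nonincreasing order) are [2, 1, 1, 1].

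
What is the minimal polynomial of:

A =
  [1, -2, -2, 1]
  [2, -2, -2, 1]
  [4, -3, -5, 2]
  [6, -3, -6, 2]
x^3 + 3*x^2 + 3*x + 1

The characteristic polynomial is χ_A(x) = (x + 1)^4, so the eigenvalues are known. The minimal polynomial is
  m_A(x) = Π_λ (x − λ)^{k_λ}
where k_λ is the size of the *largest* Jordan block for λ (equivalently, the smallest k with (A − λI)^k v = 0 for every generalised eigenvector v of λ).

  λ = -1: largest Jordan block has size 3, contributing (x + 1)^3

So m_A(x) = (x + 1)^3 = x^3 + 3*x^2 + 3*x + 1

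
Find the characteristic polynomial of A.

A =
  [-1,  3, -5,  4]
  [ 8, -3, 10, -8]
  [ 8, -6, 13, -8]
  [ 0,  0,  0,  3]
x^4 - 12*x^3 + 54*x^2 - 108*x + 81

Expanding det(x·I − A) (e.g. by cofactor expansion or by noting that A is similar to its Jordan form J, which has the same characteristic polynomial as A) gives
  χ_A(x) = x^4 - 12*x^3 + 54*x^2 - 108*x + 81
which factors as (x - 3)^4. The eigenvalues (with algebraic multiplicities) are λ = 3 with multiplicity 4.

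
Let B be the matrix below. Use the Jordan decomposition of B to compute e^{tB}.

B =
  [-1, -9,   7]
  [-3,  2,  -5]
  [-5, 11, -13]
e^{tB} =
  [t^2*exp(-4*t)/2 + 3*t*exp(-4*t) + exp(-4*t), -2*t^2*exp(-4*t) - 9*t*exp(-4*t), 3*t^2*exp(-4*t)/2 + 7*t*exp(-4*t)]
  [-t^2*exp(-4*t) - 3*t*exp(-4*t), 4*t^2*exp(-4*t) + 6*t*exp(-4*t) + exp(-4*t), -3*t^2*exp(-4*t) - 5*t*exp(-4*t)]
  [-3*t^2*exp(-4*t)/2 - 5*t*exp(-4*t), 6*t^2*exp(-4*t) + 11*t*exp(-4*t), -9*t^2*exp(-4*t)/2 - 9*t*exp(-4*t) + exp(-4*t)]

Strategy: write B = P · J · P⁻¹ where J is a Jordan canonical form, so e^{tB} = P · e^{tJ} · P⁻¹, and e^{tJ} can be computed block-by-block.

B has Jordan form
J =
  [-4,  1,  0]
  [ 0, -4,  1]
  [ 0,  0, -4]
(up to reordering of blocks).

Per-block formulas:
  For a 3×3 Jordan block J_3(-4): exp(t · J_3(-4)) = e^(-4t)·(I + t·N + (t^2/2)·N^2), where N is the 3×3 nilpotent shift.

After assembling e^{tJ} and conjugating by P, we get:

e^{tB} =
  [t^2*exp(-4*t)/2 + 3*t*exp(-4*t) + exp(-4*t), -2*t^2*exp(-4*t) - 9*t*exp(-4*t), 3*t^2*exp(-4*t)/2 + 7*t*exp(-4*t)]
  [-t^2*exp(-4*t) - 3*t*exp(-4*t), 4*t^2*exp(-4*t) + 6*t*exp(-4*t) + exp(-4*t), -3*t^2*exp(-4*t) - 5*t*exp(-4*t)]
  [-3*t^2*exp(-4*t)/2 - 5*t*exp(-4*t), 6*t^2*exp(-4*t) + 11*t*exp(-4*t), -9*t^2*exp(-4*t)/2 - 9*t*exp(-4*t) + exp(-4*t)]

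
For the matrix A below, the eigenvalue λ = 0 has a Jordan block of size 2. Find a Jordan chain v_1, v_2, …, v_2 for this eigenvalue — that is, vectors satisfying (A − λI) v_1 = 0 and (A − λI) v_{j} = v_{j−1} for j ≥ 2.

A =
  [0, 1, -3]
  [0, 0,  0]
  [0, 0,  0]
A Jordan chain for λ = 0 of length 2:
v_1 = (1, 0, 0)ᵀ
v_2 = (0, 1, 0)ᵀ

Let N = A − (0)·I. We want v_2 with N^2 v_2 = 0 but N^1 v_2 ≠ 0; then v_{j-1} := N · v_j for j = 2, …, 2.

Pick v_2 = (0, 1, 0)ᵀ.
Then v_1 = N · v_2 = (1, 0, 0)ᵀ.

Sanity check: (A − (0)·I) v_1 = (0, 0, 0)ᵀ = 0. ✓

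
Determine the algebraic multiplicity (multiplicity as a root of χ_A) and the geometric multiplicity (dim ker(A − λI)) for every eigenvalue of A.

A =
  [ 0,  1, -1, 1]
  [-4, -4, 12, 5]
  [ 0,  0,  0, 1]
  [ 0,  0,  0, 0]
λ = -2: alg = 2, geom = 1; λ = 0: alg = 2, geom = 1

Step 1 — factor the characteristic polynomial to read off the algebraic multiplicities:
  χ_A(x) = x^2*(x + 2)^2

Step 2 — compute geometric multiplicities via the rank-nullity identity g(λ) = n − rank(A − λI):
  rank(A − (-2)·I) = 3, so dim ker(A − (-2)·I) = n − 3 = 1
  rank(A − (0)·I) = 3, so dim ker(A − (0)·I) = n − 3 = 1

Summary:
  λ = -2: algebraic multiplicity = 2, geometric multiplicity = 1
  λ = 0: algebraic multiplicity = 2, geometric multiplicity = 1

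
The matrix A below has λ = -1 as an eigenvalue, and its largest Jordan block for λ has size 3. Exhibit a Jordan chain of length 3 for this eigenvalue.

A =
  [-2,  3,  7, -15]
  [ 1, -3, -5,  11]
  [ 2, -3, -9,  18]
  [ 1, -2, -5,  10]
A Jordan chain for λ = -1 of length 3:
v_1 = (3, -2, -3, -2)ᵀ
v_2 = (-1, 1, 2, 1)ᵀ
v_3 = (1, 0, 0, 0)ᵀ

Let N = A − (-1)·I. We want v_3 with N^3 v_3 = 0 but N^2 v_3 ≠ 0; then v_{j-1} := N · v_j for j = 3, …, 2.

Pick v_3 = (1, 0, 0, 0)ᵀ.
Then v_2 = N · v_3 = (-1, 1, 2, 1)ᵀ.
Then v_1 = N · v_2 = (3, -2, -3, -2)ᵀ.

Sanity check: (A − (-1)·I) v_1 = (0, 0, 0, 0)ᵀ = 0. ✓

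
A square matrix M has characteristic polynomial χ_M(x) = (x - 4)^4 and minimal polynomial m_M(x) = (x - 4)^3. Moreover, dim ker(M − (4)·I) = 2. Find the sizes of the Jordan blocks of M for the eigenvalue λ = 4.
Block sizes for λ = 4: [3, 1]

Step 1 — from the characteristic polynomial, algebraic multiplicity of λ = 4 is 4. From dim ker(M − (4)·I) = 2, there are exactly 2 Jordan blocks for λ = 4.
Step 2 — from the minimal polynomial, the factor (x − 4)^3 tells us the largest block for λ = 4 has size 3.
Step 3 — with total size 4, 2 blocks, and largest block 3, the block sizes (in nonincreasing order) are [3, 1].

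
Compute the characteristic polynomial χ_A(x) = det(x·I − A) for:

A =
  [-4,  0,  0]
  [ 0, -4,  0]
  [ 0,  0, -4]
x^3 + 12*x^2 + 48*x + 64

Expanding det(x·I − A) (e.g. by cofactor expansion or by noting that A is similar to its Jordan form J, which has the same characteristic polynomial as A) gives
  χ_A(x) = x^3 + 12*x^2 + 48*x + 64
which factors as (x + 4)^3. The eigenvalues (with algebraic multiplicities) are λ = -4 with multiplicity 3.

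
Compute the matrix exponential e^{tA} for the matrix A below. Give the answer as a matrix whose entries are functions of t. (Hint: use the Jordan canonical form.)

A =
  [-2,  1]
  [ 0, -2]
e^{tA} =
  [exp(-2*t), t*exp(-2*t)]
  [0, exp(-2*t)]

Strategy: write A = P · J · P⁻¹ where J is a Jordan canonical form, so e^{tA} = P · e^{tJ} · P⁻¹, and e^{tJ} can be computed block-by-block.

A has Jordan form
J =
  [-2,  1]
  [ 0, -2]
(up to reordering of blocks).

Per-block formulas:
  For a 2×2 Jordan block J_2(-2): exp(t · J_2(-2)) = e^(-2t)·(I + t·N), where N is the 2×2 nilpotent shift.

After assembling e^{tJ} and conjugating by P, we get:

e^{tA} =
  [exp(-2*t), t*exp(-2*t)]
  [0, exp(-2*t)]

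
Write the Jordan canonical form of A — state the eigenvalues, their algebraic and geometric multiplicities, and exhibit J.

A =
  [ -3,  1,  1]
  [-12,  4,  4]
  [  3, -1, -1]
J_2(0) ⊕ J_1(0)

The characteristic polynomial is
  det(x·I − A) = x^3

Eigenvalues and multiplicities (the geometric multiplicity of λ is n − rank(A − λI), which equals the number of Jordan blocks for λ):
  λ = 0: algebraic multiplicity = 3, geometric multiplicity = 2

Determining the block sizes for each eigenvalue:
  λ = 0: 2 blocks summing to 3 forces exactly one block of size 2 and the rest size 1 → block sizes [2, 1]

Assembling the blocks gives a Jordan form
J =
  [0, 1, 0]
  [0, 0, 0]
  [0, 0, 0]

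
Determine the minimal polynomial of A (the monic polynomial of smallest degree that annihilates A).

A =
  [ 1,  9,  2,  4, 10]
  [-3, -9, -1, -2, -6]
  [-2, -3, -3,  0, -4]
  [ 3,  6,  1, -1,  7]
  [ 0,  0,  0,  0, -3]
x^3 + 9*x^2 + 27*x + 27

The characteristic polynomial is χ_A(x) = (x + 3)^5, so the eigenvalues are known. The minimal polynomial is
  m_A(x) = Π_λ (x − λ)^{k_λ}
where k_λ is the size of the *largest* Jordan block for λ (equivalently, the smallest k with (A − λI)^k v = 0 for every generalised eigenvector v of λ).

  λ = -3: largest Jordan block has size 3, contributing (x + 3)^3

So m_A(x) = (x + 3)^3 = x^3 + 9*x^2 + 27*x + 27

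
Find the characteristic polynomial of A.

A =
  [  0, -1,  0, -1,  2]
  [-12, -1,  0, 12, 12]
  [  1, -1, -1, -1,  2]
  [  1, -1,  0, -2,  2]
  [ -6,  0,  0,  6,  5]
x^5 - x^4 - 14*x^3 - 26*x^2 - 19*x - 5

Expanding det(x·I − A) (e.g. by cofactor expansion or by noting that A is similar to its Jordan form J, which has the same characteristic polynomial as A) gives
  χ_A(x) = x^5 - x^4 - 14*x^3 - 26*x^2 - 19*x - 5
which factors as (x - 5)*(x + 1)^4. The eigenvalues (with algebraic multiplicities) are λ = -1 with multiplicity 4, λ = 5 with multiplicity 1.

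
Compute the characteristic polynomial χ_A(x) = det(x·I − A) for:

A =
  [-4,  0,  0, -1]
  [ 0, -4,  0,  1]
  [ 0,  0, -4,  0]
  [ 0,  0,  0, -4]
x^4 + 16*x^3 + 96*x^2 + 256*x + 256

Expanding det(x·I − A) (e.g. by cofactor expansion or by noting that A is similar to its Jordan form J, which has the same characteristic polynomial as A) gives
  χ_A(x) = x^4 + 16*x^3 + 96*x^2 + 256*x + 256
which factors as (x + 4)^4. The eigenvalues (with algebraic multiplicities) are λ = -4 with multiplicity 4.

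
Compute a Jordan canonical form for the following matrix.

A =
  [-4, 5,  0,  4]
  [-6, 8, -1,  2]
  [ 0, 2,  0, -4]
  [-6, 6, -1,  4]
J_3(2) ⊕ J_1(2)

The characteristic polynomial is
  det(x·I − A) = x^4 - 8*x^3 + 24*x^2 - 32*x + 16 = (x - 2)^4

Eigenvalues and multiplicities (the geometric multiplicity of λ is n − rank(A − λI), which equals the number of Jordan blocks for λ):
  λ = 2: algebraic multiplicity = 4, geometric multiplicity = 2

Determining the block sizes for each eigenvalue:
  λ = 2: with am = 4 and gm = 2, the partition is not yet determined (e.g. several partitions of 4 into 2 parts exist). Let N = A − (2)·I. Computing rank(N^1) = 2, rank(N^2) = 1, rank(N^3) = 0; the number of blocks of size ≥ j is rank(N^{j−1}) − rank(N^j), giving [2, 1, 1]. So we have 1 block(s) of size 3, 1 block(s) of size 1 → block sizes [3, 1]

Assembling the blocks gives a Jordan form
J =
  [2, 1, 0, 0]
  [0, 2, 1, 0]
  [0, 0, 2, 0]
  [0, 0, 0, 2]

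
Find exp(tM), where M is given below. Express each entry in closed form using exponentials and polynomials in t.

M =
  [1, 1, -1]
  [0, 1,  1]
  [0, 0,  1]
e^{tM} =
  [exp(t), t*exp(t), t^2*exp(t)/2 - t*exp(t)]
  [0, exp(t), t*exp(t)]
  [0, 0, exp(t)]

Strategy: write M = P · J · P⁻¹ where J is a Jordan canonical form, so e^{tM} = P · e^{tJ} · P⁻¹, and e^{tJ} can be computed block-by-block.

M has Jordan form
J =
  [1, 1, 0]
  [0, 1, 1]
  [0, 0, 1]
(up to reordering of blocks).

Per-block formulas:
  For a 3×3 Jordan block J_3(1): exp(t · J_3(1)) = e^(1t)·(I + t·N + (t^2/2)·N^2), where N is the 3×3 nilpotent shift.

After assembling e^{tJ} and conjugating by P, we get:

e^{tM} =
  [exp(t), t*exp(t), t^2*exp(t)/2 - t*exp(t)]
  [0, exp(t), t*exp(t)]
  [0, 0, exp(t)]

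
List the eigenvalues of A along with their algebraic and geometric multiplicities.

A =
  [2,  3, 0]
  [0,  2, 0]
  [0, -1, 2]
λ = 2: alg = 3, geom = 2

Step 1 — factor the characteristic polynomial to read off the algebraic multiplicities:
  χ_A(x) = (x - 2)^3

Step 2 — compute geometric multiplicities via the rank-nullity identity g(λ) = n − rank(A − λI):
  rank(A − (2)·I) = 1, so dim ker(A − (2)·I) = n − 1 = 2

Summary:
  λ = 2: algebraic multiplicity = 3, geometric multiplicity = 2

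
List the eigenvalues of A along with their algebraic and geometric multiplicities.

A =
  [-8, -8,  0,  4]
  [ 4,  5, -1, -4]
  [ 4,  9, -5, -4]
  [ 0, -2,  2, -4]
λ = -4: alg = 3, geom = 2; λ = 0: alg = 1, geom = 1

Step 1 — factor the characteristic polynomial to read off the algebraic multiplicities:
  χ_A(x) = x*(x + 4)^3

Step 2 — compute geometric multiplicities via the rank-nullity identity g(λ) = n − rank(A − λI):
  rank(A − (-4)·I) = 2, so dim ker(A − (-4)·I) = n − 2 = 2
  rank(A − (0)·I) = 3, so dim ker(A − (0)·I) = n − 3 = 1

Summary:
  λ = -4: algebraic multiplicity = 3, geometric multiplicity = 2
  λ = 0: algebraic multiplicity = 1, geometric multiplicity = 1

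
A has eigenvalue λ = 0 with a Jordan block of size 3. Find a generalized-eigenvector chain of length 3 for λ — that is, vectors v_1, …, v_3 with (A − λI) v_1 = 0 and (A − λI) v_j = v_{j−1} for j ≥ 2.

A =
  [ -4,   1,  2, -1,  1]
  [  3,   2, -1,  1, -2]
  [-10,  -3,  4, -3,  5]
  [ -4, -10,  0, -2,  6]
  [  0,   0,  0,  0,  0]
A Jordan chain for λ = 0 of length 3:
v_1 = (3, 0, 3, -6, 0)ᵀ
v_2 = (-4, 3, -10, -4, 0)ᵀ
v_3 = (1, 0, 0, 0, 0)ᵀ

Let N = A − (0)·I. We want v_3 with N^3 v_3 = 0 but N^2 v_3 ≠ 0; then v_{j-1} := N · v_j for j = 3, …, 2.

Pick v_3 = (1, 0, 0, 0, 0)ᵀ.
Then v_2 = N · v_3 = (-4, 3, -10, -4, 0)ᵀ.
Then v_1 = N · v_2 = (3, 0, 3, -6, 0)ᵀ.

Sanity check: (A − (0)·I) v_1 = (0, 0, 0, 0, 0)ᵀ = 0. ✓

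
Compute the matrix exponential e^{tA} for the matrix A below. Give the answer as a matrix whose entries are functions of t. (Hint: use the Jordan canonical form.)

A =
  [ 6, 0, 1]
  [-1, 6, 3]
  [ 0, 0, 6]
e^{tA} =
  [exp(6*t), 0, t*exp(6*t)]
  [-t*exp(6*t), exp(6*t), -t^2*exp(6*t)/2 + 3*t*exp(6*t)]
  [0, 0, exp(6*t)]

Strategy: write A = P · J · P⁻¹ where J is a Jordan canonical form, so e^{tA} = P · e^{tJ} · P⁻¹, and e^{tJ} can be computed block-by-block.

A has Jordan form
J =
  [6, 1, 0]
  [0, 6, 1]
  [0, 0, 6]
(up to reordering of blocks).

Per-block formulas:
  For a 3×3 Jordan block J_3(6): exp(t · J_3(6)) = e^(6t)·(I + t·N + (t^2/2)·N^2), where N is the 3×3 nilpotent shift.

After assembling e^{tJ} and conjugating by P, we get:

e^{tA} =
  [exp(6*t), 0, t*exp(6*t)]
  [-t*exp(6*t), exp(6*t), -t^2*exp(6*t)/2 + 3*t*exp(6*t)]
  [0, 0, exp(6*t)]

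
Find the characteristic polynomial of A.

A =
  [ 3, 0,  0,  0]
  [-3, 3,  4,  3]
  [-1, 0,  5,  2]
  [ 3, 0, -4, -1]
x^4 - 10*x^3 + 36*x^2 - 54*x + 27

Expanding det(x·I − A) (e.g. by cofactor expansion or by noting that A is similar to its Jordan form J, which has the same characteristic polynomial as A) gives
  χ_A(x) = x^4 - 10*x^3 + 36*x^2 - 54*x + 27
which factors as (x - 3)^3*(x - 1). The eigenvalues (with algebraic multiplicities) are λ = 1 with multiplicity 1, λ = 3 with multiplicity 3.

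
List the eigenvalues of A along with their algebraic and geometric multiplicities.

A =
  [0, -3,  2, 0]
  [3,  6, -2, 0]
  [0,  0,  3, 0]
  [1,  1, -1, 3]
λ = 3: alg = 4, geom = 2

Step 1 — factor the characteristic polynomial to read off the algebraic multiplicities:
  χ_A(x) = (x - 3)^4

Step 2 — compute geometric multiplicities via the rank-nullity identity g(λ) = n − rank(A − λI):
  rank(A − (3)·I) = 2, so dim ker(A − (3)·I) = n − 2 = 2

Summary:
  λ = 3: algebraic multiplicity = 4, geometric multiplicity = 2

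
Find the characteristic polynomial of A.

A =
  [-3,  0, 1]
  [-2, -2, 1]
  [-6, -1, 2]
x^3 + 3*x^2 + 3*x + 1

Expanding det(x·I − A) (e.g. by cofactor expansion or by noting that A is similar to its Jordan form J, which has the same characteristic polynomial as A) gives
  χ_A(x) = x^3 + 3*x^2 + 3*x + 1
which factors as (x + 1)^3. The eigenvalues (with algebraic multiplicities) are λ = -1 with multiplicity 3.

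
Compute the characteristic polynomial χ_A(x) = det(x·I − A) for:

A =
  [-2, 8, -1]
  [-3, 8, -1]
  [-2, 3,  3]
x^3 - 9*x^2 + 27*x - 27

Expanding det(x·I − A) (e.g. by cofactor expansion or by noting that A is similar to its Jordan form J, which has the same characteristic polynomial as A) gives
  χ_A(x) = x^3 - 9*x^2 + 27*x - 27
which factors as (x - 3)^3. The eigenvalues (with algebraic multiplicities) are λ = 3 with multiplicity 3.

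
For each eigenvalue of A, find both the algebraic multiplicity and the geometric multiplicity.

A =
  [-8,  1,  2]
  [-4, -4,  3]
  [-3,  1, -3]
λ = -5: alg = 3, geom = 1

Step 1 — factor the characteristic polynomial to read off the algebraic multiplicities:
  χ_A(x) = (x + 5)^3

Step 2 — compute geometric multiplicities via the rank-nullity identity g(λ) = n − rank(A − λI):
  rank(A − (-5)·I) = 2, so dim ker(A − (-5)·I) = n − 2 = 1

Summary:
  λ = -5: algebraic multiplicity = 3, geometric multiplicity = 1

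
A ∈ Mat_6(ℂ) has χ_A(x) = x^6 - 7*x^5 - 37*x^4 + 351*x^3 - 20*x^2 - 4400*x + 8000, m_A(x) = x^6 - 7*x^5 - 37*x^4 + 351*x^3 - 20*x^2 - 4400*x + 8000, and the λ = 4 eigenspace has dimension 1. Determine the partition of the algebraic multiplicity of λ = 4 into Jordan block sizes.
Block sizes for λ = 4: [3]

Step 1 — from the characteristic polynomial, algebraic multiplicity of λ = 4 is 3. From dim ker(A − (4)·I) = 1, there are exactly 1 Jordan blocks for λ = 4.
Step 2 — from the minimal polynomial, the factor (x − 4)^3 tells us the largest block for λ = 4 has size 3.
Step 3 — with total size 3, 1 blocks, and largest block 3, the block sizes (in nonincreasing order) are [3].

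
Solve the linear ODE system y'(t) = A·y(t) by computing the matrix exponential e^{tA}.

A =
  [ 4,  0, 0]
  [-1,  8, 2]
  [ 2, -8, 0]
e^{tA} =
  [exp(4*t), 0, 0]
  [-t*exp(4*t), 4*t*exp(4*t) + exp(4*t), 2*t*exp(4*t)]
  [2*t*exp(4*t), -8*t*exp(4*t), -4*t*exp(4*t) + exp(4*t)]

Strategy: write A = P · J · P⁻¹ where J is a Jordan canonical form, so e^{tA} = P · e^{tJ} · P⁻¹, and e^{tJ} can be computed block-by-block.

A has Jordan form
J =
  [4, 1, 0]
  [0, 4, 0]
  [0, 0, 4]
(up to reordering of blocks).

Per-block formulas:
  For a 1×1 block at λ = 4: exp(t · [4]) = [e^(4t)].
  For a 2×2 Jordan block J_2(4): exp(t · J_2(4)) = e^(4t)·(I + t·N), where N is the 2×2 nilpotent shift.

After assembling e^{tJ} and conjugating by P, we get:

e^{tA} =
  [exp(4*t), 0, 0]
  [-t*exp(4*t), 4*t*exp(4*t) + exp(4*t), 2*t*exp(4*t)]
  [2*t*exp(4*t), -8*t*exp(4*t), -4*t*exp(4*t) + exp(4*t)]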